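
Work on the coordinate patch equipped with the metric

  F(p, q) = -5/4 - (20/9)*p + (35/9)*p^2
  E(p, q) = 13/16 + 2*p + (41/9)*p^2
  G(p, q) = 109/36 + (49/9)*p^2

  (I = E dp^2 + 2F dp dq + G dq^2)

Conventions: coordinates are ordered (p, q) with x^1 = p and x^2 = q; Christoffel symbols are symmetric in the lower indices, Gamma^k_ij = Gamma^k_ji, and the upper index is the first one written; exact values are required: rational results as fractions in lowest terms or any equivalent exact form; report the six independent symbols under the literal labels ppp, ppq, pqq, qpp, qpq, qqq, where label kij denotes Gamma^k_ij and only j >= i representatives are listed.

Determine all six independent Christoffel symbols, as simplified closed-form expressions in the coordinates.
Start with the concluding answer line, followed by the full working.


Answer: Gamma_ppp = (-28224*p^3 + 162624*p^2 + 96304*p + 1296)/(50176*p^4 + 146048*p^3 + 119236*p^2 + 2592*p + 4653), Gamma_ppq = (-109760*p^3 + 62720*p^2 + 35280*p)/(50176*p^4 + 146048*p^3 + 119236*p^2 + 2592*p + 4653), Gamma_pqq = (-153664*p^3 - 85456*p)/(50176*p^4 + 146048*p^3 + 119236*p^2 + 2592*p + 4653), Gamma_qpp = (91840*p^3 + 60480*p^2 + 50760*p - 2880)/(50176*p^4 + 146048*p^3 + 119236*p^2 + 2592*p + 4653), Gamma_qpq = (128576*p^3 + 56448*p^2 + 22932*p)/(50176*p^4 + 146048*p^3 + 119236*p^2 + 2592*p + 4653), Gamma_qqq = (109760*p^3 - 62720*p^2 - 35280*p)/(50176*p^4 + 146048*p^3 + 119236*p^2 + 2592*p + 4653)

E = 13/16 + 2*p + (41/9)*p^2; F = -5/4 - (20/9)*p + (35/9)*p^2; G = 109/36 + (49/9)*p^2
Gamma^k_ij = (1/2) g^{kl} (d_i g_jl + d_j g_il - d_l g_ij), with g^inv = (1/(EG-F^2)) [[G, -F], [-F, E]]
first partials: E_p = 2 + (82/9)*p, E_q = 0, F_p = -20/9 + (70/9)*p, F_q = 0, G_p = (98/9)*p, G_q = 0
D = EG - F^2 = 517/576 + (1/2)*p + (29809/1296)*p^2 + (2282/81)*p^3 + (784/81)*p^4
expanded: Gamma^p_pp = (G E_p - 2F F_p + F E_q)/(2D), Gamma^p_pq = (G E_q - F G_p)/(2D), Gamma^p_qq = (2G F_q - G G_p - F G_q)/(2D), Gamma^q_pp = (2E F_p - E E_q - F E_p)/(2D), Gamma^q_pq = (E G_p - F E_q)/(2D), Gamma^q_qq = (E G_q - 2F F_q + F G_p)/(2D); substitute and cancel common factors


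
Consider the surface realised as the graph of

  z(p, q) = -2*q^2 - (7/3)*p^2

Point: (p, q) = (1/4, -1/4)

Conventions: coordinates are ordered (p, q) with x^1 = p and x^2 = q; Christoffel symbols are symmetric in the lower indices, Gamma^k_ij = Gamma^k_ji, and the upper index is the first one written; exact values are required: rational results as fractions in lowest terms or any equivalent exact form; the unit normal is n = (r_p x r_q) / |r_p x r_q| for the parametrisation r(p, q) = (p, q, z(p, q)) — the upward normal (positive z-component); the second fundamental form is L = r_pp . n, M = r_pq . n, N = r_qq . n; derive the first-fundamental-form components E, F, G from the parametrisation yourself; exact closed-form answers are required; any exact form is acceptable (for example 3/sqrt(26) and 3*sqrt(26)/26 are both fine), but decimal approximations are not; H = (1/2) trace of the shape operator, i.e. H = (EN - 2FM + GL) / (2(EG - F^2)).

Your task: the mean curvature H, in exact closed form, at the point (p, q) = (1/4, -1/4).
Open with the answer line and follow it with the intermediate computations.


Answer: H = -2028/1331

z_p = -7/6, z_q = 1, z_pp = -14/3, z_pq = 0, z_qq = -4
E = 85/36, F = -7/6, G = 2; answer radicand W^2 = 121/36
unnormalised second-form numerators: l = -14/3, m = 0, n = -4; L = l/sqrt(121/36), and similarly M = m/sqrt(W^2), N = n/sqrt(W^2)
H = (E*n - 2*F*m + G*l) / (2*(EG - F^2)*sqrt(W^2)); E*n - 2*F*m + G*l = -169/9, EG - F^2 = 121/36, so H = (-338/121)/sqrt(121/36)


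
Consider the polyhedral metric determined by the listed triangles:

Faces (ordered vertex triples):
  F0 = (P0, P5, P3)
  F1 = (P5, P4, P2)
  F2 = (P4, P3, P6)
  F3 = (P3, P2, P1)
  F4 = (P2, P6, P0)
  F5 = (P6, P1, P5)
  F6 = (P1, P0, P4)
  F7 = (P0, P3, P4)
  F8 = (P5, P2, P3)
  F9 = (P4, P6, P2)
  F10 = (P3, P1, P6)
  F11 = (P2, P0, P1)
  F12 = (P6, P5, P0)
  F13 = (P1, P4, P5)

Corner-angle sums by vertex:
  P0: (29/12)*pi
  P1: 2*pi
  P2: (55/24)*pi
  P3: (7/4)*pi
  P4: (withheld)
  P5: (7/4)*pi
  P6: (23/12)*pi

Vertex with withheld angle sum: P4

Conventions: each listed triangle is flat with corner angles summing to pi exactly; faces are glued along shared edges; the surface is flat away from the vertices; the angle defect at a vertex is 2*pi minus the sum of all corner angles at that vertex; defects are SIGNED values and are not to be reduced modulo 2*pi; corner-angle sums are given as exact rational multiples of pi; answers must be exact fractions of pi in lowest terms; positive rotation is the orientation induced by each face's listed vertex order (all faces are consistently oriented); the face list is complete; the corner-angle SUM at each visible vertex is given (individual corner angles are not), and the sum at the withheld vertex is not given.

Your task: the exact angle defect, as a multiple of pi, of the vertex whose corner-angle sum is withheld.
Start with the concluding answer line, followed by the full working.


Answer: defect(P4) = pi/8

V = 7, E = 21, F = 14; chi = V - E + F = 0
Gauss-Bonnet: total defect = 2*pi*chi = 0; visible defects sum to -pi/8


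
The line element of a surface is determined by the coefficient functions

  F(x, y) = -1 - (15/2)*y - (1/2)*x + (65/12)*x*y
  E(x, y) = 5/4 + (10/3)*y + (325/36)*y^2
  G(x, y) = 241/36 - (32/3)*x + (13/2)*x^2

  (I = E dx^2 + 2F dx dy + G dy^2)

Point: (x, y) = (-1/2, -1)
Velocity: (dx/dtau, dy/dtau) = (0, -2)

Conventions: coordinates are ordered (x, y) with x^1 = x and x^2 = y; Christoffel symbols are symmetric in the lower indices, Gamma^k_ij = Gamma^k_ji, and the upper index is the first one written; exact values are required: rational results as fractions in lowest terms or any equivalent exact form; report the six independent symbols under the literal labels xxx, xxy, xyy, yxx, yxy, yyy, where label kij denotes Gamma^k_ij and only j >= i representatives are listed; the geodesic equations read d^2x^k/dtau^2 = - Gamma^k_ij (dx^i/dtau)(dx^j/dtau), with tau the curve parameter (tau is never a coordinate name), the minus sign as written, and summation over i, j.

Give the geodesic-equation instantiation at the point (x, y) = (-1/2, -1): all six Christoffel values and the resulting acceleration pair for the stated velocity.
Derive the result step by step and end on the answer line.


E = 125/18, F = 227/24, G = 983/72 at the point
E_x = 0, E_y = -265/18, F_x = -71/12, F_y = -245/24, G_x = -103/6, G_y = 0
EG - F^2 = 27739/5184;  g^inv = (5184/27739) * [[983/72, -227/24], [-227/24, 125/18]]
first-kind symbols [ij,l] = (1/2)(d_i g_jl + d_j g_il - d_l g_ij): [xx,x] = E_x/2 = 0, [xx,y] = F_x - E_y/2 = 13/9, [xy,x] = E_y/2 = -265/36, [xy,y] = G_x/2 = -103/12, [yy,x] = F_y - G_x/2 = -13/8, [yy,y] = G_y/2 = 0
Gamma^x_ij = (G*[ij,x] - F*[ij,y])/(EG - F^2), Gamma^y_ij = (E*[ij,y] - F*[ij,x])/(EG - F^2)
Gamma_xxx = -70824/27739, Gamma_xxy = -100132/27739, Gamma_xyy = -115011/27739, Gamma_yxx = 52000/27739, Gamma_yxy = 51930/27739, Gamma_yyy = 79677/27739
d^2x/dtau^2 = -(Gamma_xxx*(0)^2 + 2*Gamma_xxy*(0)*(-2) + Gamma_xyy*(-2)^2) = 460044/27739
d^2y/dtau^2 = -(Gamma_yxx*(0)^2 + 2*Gamma_yxy*(0)*(-2) + Gamma_yyy*(-2)^2) = -318708/27739

Answer: Gamma_xxx = -70824/27739, Gamma_xxy = -100132/27739, Gamma_xyy = -115011/27739, Gamma_yxx = 52000/27739, Gamma_yxy = 51930/27739, Gamma_yyy = 79677/27739; accelerations (d^2x/dtau^2, d^2y/dtau^2) = (460044/27739, -318708/27739)


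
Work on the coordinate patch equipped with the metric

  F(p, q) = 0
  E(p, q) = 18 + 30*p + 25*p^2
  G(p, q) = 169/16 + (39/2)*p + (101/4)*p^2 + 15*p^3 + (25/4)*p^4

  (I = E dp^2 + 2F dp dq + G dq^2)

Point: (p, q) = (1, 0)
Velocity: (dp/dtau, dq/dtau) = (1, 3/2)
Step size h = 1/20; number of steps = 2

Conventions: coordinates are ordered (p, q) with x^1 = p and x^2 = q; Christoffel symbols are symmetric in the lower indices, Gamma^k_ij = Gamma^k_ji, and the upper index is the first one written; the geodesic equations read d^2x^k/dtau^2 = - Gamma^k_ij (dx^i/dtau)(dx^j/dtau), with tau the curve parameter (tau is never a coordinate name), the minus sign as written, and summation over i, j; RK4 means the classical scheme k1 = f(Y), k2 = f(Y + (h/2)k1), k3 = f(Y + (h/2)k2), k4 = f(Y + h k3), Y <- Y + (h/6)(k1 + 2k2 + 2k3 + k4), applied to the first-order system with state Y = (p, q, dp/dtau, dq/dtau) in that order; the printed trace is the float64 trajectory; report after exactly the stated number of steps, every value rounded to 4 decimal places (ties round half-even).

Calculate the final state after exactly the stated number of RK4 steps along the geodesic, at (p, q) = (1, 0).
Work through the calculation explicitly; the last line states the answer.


f(Y) = (dp/dtau, dq/dtau, -Gamma^p_ij Y'^i Y'^j, -Gamma^q_ij Y'^i Y'^j) with the Gammas evaluated at the stage position; h = 0.050000; intermediate values shown to 6 dp
step 0: p = 1.0000, q = 0.0000, dp/dtau = 1.0000, dq/dtau = 1.5000
step 1:
  k1: at (p, q) = (1.000000, 0.000000), (dp/dtau, dq/dtau) = (1.000000, 1.500000); Gamma_ppp = 0.547945, Gamma_ppq = 0.000000, Gamma_pqq = -0.958904, Gamma_qpp = 0.000000, Gamma_qpq = 0.914286, Gamma_qqq = 0.000000; k1 = (1.000000, 1.500000, 1.609589, -2.742857)
  k2: at (p, q) = (1.025000, 0.037500), (dp/dtau, dq/dtau) = (1.040240, 1.431429); Gamma_ppp = 0.541554, Gamma_ppq = 0.000000, Gamma_pqq = -0.969551, Gamma_qpp = 0.000000, Gamma_qpq = 0.907663, Gamma_qqq = 0.000000; k2 = (1.040240, 1.431429, 1.400583, -2.703072)
  k3: at (p, q) = (1.026006, 0.035786), (dp/dtau, dq/dtau) = (1.035015, 1.432423); Gamma_ppp = 0.541299, Gamma_ppq = 0.000000, Gamma_pqq = -0.969980, Gamma_qpp = 0.000000, Gamma_qpq = 0.907396, Gamma_qqq = 0.000000; k3 = (1.035015, 1.432423, 1.410370, -2.690572)
  k4: at (p, q) = (1.051751, 0.071621), (dp/dtau, dq/dtau) = (1.070519, 1.365471); Gamma_ppp = 0.534845, Gamma_ppq = 0.000000, Gamma_pqq = -0.980980, Gamma_qpp = 0.000000, Gamma_qpq = 0.900559, Gamma_qqq = 0.000000; k4 = (1.070519, 1.365471, 1.216112, -2.632805)
  Y <- Y + (h/6)(k1 + 2k2 + 2k3 + k4): p = 1.0518, q = 0.0716, dp/dtau = 1.0704, dq/dtau = 1.3653
step 2:
  k1: at (p, q) = (1.051842, 0.071610), (dp/dtau, dq/dtau) = (1.070397, 1.365309); Gamma_ppp = 0.534822, Gamma_ppq = 0.000000, Gamma_pqq = -0.981019, Gamma_qpp = 0.000000, Gamma_qpq = 0.900534, Gamma_qqq = 0.000000; k1 = (1.070397, 1.365309, 1.215915, -2.632121)
  k2: at (p, q) = (1.078602, 0.105743), (dp/dtau, dq/dtau) = (1.100795, 1.299506); Gamma_ppp = 0.528244, Gamma_ppq = 0.000000, Gamma_pqq = -0.992492, Gamma_qpp = 0.000000, Gamma_qpq = 0.893419, Gamma_qqq = 0.000000; k2 = (1.100795, 1.299506, 1.035937, -2.556051)
  k3: at (p, q) = (1.079362, 0.104097), (dp/dtau, dq/dtau) = (1.096295, 1.301407); Gamma_ppp = 0.528059, Gamma_ppq = 0.000000, Gamma_pqq = -0.992818, Gamma_qpp = 0.000000, Gamma_qpq = 0.893217, Gamma_qqq = 0.000000; k3 = (1.096295, 1.301407, 1.046843, -2.548752)
  k4: at (p, q) = (1.106657, 0.136680), (dp/dtau, dq/dtau) = (1.122739, 1.237871); Gamma_ppp = 0.521486, Gamma_ppq = 0.000000, Gamma_pqq = -1.004559, Gamma_qpp = 0.000000, Gamma_qpq = 0.885959, Gamma_qqq = 0.000000; k4 = (1.122739, 1.237871, 0.881956, -2.462622)
  Y <- Y + (h/6)(k1 + 2k2 + 2k3 + k4): p = 1.1067, q = 0.1367, dp/dtau = 1.1226, dq/dtau = 1.2378

Answer: p = 1.1067, q = 0.1367, dp/dtau = 1.1226, dq/dtau = 1.2378


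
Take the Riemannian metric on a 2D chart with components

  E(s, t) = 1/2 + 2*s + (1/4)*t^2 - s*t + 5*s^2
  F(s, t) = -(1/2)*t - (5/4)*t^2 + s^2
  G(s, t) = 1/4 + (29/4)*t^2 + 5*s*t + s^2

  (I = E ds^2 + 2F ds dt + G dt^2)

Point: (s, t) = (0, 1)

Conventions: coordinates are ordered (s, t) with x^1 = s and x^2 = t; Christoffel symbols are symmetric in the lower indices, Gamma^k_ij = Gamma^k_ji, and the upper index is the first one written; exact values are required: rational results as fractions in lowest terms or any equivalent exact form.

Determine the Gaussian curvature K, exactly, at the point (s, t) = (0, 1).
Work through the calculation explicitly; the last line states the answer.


E = 3/4, F = -7/4, G = 15/2, EG - F^2 = 41/16 at the point
E_s = 1, E_t = 1/2, F_s = 0, F_t = -3, G_s = 5, G_t = 29/2
E_tt = 1/2, F_st = 0, G_ss = 2
K follows from Brioschi's formula, (det M1 - det M2)/(EG - F^2)^2.
M1 = [[-E_tt/2 + F_st - G_ss/2, E_s/2, F_s - E_t/2], [F_t - G_s/2, E, F], [G_t/2, F, G]] = [[-5/4, 1/2, -1/4], [-11/2, 3/4, -7/4], [29/4, -7/4, 15/2]]; det M1 = 321/32
M2 = [[0, E_t/2, G_s/2], [E_t/2, E, F], [G_s/2, F, G]] = [[0, 1/4, 5/2], [1/4, 3/4, -7/4], [5/2, -7/4, 15/2]]; det M2 = -235/32
det M1 - det M2 = 139/8; K = 139/8 / (41/16)^2 = 4448/1681

Answer: K = 4448/1681


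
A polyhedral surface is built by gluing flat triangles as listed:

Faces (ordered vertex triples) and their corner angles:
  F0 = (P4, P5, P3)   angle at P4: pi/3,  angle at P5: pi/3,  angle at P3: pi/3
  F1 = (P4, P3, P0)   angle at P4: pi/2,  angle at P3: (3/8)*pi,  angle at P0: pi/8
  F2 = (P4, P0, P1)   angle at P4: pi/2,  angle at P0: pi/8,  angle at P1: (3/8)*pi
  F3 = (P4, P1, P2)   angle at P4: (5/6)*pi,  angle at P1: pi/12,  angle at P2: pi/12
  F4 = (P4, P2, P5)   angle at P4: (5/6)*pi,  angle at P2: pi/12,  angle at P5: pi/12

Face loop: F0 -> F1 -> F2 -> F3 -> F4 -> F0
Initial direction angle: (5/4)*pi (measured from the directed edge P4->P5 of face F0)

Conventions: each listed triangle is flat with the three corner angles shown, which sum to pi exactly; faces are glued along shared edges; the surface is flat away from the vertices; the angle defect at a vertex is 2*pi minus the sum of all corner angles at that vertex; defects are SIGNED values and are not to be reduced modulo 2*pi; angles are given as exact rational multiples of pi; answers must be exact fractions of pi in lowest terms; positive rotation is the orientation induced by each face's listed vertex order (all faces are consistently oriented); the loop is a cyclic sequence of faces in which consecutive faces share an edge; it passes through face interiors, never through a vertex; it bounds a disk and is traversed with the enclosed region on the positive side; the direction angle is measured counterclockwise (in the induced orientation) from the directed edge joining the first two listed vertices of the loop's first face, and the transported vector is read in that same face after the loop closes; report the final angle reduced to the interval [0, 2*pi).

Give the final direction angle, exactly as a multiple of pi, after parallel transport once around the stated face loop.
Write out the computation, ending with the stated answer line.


enclosed vertex P4: corner angles sum to 3*pi, defect = 2*pi - 3*pi = -pi
final direction = starting direction + enclosed defect total, reduced mod 2*pi (induced orientation)
final angle = (5/4)*pi - pi = pi/4 (mod 2*pi)

Answer: final direction angle = pi/4


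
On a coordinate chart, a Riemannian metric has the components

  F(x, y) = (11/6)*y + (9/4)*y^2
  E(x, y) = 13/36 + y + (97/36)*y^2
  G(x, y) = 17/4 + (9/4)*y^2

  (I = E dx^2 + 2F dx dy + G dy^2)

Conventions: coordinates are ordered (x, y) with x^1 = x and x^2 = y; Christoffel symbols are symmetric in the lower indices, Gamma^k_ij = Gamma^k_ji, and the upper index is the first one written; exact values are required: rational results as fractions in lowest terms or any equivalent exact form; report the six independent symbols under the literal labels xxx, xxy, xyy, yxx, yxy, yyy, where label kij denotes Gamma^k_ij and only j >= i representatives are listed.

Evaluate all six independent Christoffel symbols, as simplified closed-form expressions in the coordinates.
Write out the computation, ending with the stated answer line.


E = 13/36 + y + (97/36)*y^2; F = (11/6)*y + (9/4)*y^2; G = 17/4 + (9/4)*y^2
Gamma^k_ij = (1/2) g^{kl} (d_i g_jl + d_j g_il - d_l g_ij), with g^inv = (1/(EG-F^2)) [[G, -F], [-F, E]]
first partials: E_x = 0, E_y = 1 + (97/18)*y, F_x = 0, F_y = 11/6 + (9/2)*y, G_x = 0, G_y = (9/2)*y
D = EG - F^2 = 221/144 + (17/4)*y + (641/72)*y^2 - 6*y^3 + y^4
expanded: Gamma^x_xx = (G E_x - 2F F_x + F E_y)/(2D), Gamma^x_xy = (G E_y - F G_x)/(2D), Gamma^x_yy = (2G F_y - G G_x - F G_y)/(2D), Gamma^y_xx = (2E F_x - E E_y - F E_x)/(2D), Gamma^y_xy = (E G_x - F E_y)/(2D), Gamma^y_yy = (E G_y - 2F F_y + F G_x)/(2D); substitute and cancel common factors

Answer: Gamma_xxx = (2619*y^3 + 2620*y^2 + 396*y)/(432*y^4 - 2592*y^3 + 3846*y^2 + 1836*y + 663), Gamma_xxy = (873*y^3 + 162*y^2 + 1649*y + 306)/(144*y^4 - 864*y^3 + 1282*y^2 + 612*y + 221), Gamma_xyy = (729*y^3 + 2754*y + 1122)/(144*y^4 - 864*y^3 + 1282*y^2 + 612*y + 221), Gamma_yxx = (-9409*y^3 - 5238*y^2 - 1909*y - 234)/(1296*y^4 - 7776*y^3 + 11538*y^2 + 5508*y + 1989), Gamma_yxy = (-2619*y^3 - 2620*y^2 - 396*y)/(432*y^4 - 2592*y^3 + 3846*y^2 + 1836*y + 663), Gamma_yyy = (-585*y^3 - 1458*y^2 - 367*y)/(144*y^4 - 864*y^3 + 1282*y^2 + 612*y + 221)


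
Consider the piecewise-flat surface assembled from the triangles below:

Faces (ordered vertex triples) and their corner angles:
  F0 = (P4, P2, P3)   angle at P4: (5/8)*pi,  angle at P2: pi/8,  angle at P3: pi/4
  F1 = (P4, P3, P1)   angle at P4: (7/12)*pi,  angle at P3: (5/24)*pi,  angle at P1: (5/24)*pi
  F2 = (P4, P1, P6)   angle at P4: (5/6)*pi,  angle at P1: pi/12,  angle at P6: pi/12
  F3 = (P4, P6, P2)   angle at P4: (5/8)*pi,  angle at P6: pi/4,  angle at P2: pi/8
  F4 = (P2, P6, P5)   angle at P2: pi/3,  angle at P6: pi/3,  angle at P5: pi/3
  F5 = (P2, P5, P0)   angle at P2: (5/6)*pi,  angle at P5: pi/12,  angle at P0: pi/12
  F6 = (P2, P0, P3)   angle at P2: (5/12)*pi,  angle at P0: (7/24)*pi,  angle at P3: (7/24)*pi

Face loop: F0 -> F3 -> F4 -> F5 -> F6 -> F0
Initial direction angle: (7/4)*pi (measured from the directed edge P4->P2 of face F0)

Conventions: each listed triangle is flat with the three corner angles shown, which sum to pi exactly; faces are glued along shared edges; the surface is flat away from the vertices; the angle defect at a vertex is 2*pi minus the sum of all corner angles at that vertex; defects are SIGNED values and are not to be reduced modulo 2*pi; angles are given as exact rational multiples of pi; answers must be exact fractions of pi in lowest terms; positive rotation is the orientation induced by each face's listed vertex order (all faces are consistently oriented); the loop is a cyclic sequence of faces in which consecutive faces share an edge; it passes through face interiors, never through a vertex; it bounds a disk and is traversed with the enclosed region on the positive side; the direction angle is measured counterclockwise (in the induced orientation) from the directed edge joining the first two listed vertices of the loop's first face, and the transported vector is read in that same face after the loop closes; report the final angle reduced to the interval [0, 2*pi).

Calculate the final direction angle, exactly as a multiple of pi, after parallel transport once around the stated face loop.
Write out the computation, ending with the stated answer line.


enclosed vertex P2: corner angles sum to (11/6)*pi, defect = 2*pi - (11/6)*pi = pi/6
final direction = starting direction + enclosed defect total, reduced mod 2*pi (induced orientation)
final angle = (7/4)*pi + pi/6 = (23/12)*pi (mod 2*pi)

Answer: final direction angle = (23/12)*pi


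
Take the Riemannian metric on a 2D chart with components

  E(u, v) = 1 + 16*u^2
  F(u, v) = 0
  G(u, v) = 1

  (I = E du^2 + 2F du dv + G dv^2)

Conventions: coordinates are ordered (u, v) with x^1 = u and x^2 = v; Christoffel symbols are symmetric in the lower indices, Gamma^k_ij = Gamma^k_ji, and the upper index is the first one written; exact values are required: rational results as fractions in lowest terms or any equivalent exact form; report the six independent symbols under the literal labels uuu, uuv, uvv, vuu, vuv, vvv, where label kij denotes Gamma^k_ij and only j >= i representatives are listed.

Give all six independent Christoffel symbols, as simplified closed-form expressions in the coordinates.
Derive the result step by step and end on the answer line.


E = 1 + 16*u^2; F = 0; G = 1
Gamma^k_ij = (1/2) g^{kl} (d_i g_jl + d_j g_il - d_l g_ij), with g^inv = (1/(EG-F^2)) [[G, -F], [-F, E]]
first partials: E_u = 32*u, E_v = 0, F_u = 0, F_v = 0, G_u = 0, G_v = 0
D = EG - F^2 = 1 + 16*u^2
expanded: Gamma^u_uu = (G E_u - 2F F_u + F E_v)/(2D), Gamma^u_uv = (G E_v - F G_u)/(2D), Gamma^u_vv = (2G F_v - G G_u - F G_v)/(2D), Gamma^v_uu = (2E F_u - E E_v - F E_u)/(2D), Gamma^v_uv = (E G_u - F E_v)/(2D), Gamma^v_vv = (E G_v - 2F F_v + F G_u)/(2D); substitute and cancel common factors

Answer: Gamma_uuu = 16*u/(16*u^2 + 1), Gamma_uuv = 0, Gamma_uvv = 0, Gamma_vuu = 0, Gamma_vuv = 0, Gamma_vvv = 0


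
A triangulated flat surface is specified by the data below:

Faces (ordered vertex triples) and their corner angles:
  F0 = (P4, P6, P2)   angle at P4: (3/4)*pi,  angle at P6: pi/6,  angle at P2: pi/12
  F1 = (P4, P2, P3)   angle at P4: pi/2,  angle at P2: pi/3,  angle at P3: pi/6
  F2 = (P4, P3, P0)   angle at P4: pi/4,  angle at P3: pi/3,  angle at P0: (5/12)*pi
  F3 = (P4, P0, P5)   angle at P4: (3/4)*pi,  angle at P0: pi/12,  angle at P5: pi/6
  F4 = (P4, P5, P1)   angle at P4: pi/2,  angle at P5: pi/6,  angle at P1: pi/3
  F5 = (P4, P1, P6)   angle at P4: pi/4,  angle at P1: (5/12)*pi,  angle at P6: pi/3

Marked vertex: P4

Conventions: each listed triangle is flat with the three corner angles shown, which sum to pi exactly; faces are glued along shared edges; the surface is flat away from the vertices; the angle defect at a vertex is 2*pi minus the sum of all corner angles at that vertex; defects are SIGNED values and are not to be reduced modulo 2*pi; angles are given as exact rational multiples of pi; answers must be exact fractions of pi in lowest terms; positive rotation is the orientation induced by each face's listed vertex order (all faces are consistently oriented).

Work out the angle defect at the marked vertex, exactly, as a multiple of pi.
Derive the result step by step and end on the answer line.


Sum of corner angles at P4: 3*pi
defect = 2*pi - 3*pi

Answer: defect(P4) = -pi


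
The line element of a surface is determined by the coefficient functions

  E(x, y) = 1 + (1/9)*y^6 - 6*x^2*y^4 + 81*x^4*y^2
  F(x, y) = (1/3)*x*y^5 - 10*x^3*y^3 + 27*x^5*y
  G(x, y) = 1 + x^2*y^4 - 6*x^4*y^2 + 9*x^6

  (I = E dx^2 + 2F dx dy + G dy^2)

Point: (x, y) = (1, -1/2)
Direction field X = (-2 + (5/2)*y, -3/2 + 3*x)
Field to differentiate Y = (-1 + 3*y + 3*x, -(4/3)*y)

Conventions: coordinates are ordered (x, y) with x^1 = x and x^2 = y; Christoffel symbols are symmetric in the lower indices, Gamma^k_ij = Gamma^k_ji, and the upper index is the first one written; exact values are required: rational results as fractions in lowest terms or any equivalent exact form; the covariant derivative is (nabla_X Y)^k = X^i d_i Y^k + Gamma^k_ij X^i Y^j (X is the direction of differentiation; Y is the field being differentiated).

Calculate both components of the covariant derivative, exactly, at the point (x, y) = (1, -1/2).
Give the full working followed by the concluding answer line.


E = 12025/576, F = -1177/96, G = 137/16 at the point
E_x = 321/4, E_y = -3745/48, F_x = -6121/96, F_y = 941/48, G_x = 385/8, G_y = 11/2
EG - F^2 = 16381/576;  g^inv = (576/16381) * [[137/16, 1177/96], [1177/96, 12025/576]]
first-kind symbols [ij,l] = (1/2)(d_i g_jl + d_j g_il - d_l g_ij): [xx,x] = E_x/2 = 321/8, [xx,y] = F_x - E_y/2 = -99/4, [xy,x] = E_y/2 = -3745/96, [xy,y] = G_x/2 = 385/16, [yy,x] = F_y - G_x/2 = -107/24, [yy,y] = G_y/2 = 11/4
Gamma^x_ij = (G*[ij,x] - F*[ij,y])/(EG - F^2), Gamma^y_ij = (E*[ij,y] - F*[ij,x])/(EG - F^2)
Gamma_xxx = 23112/16381, Gamma_xxy = -22470/16381, Gamma_xyy = -2568/16381, Gamma_yxx = -14256/16381, Gamma_yxy = 13860/16381, Gamma_yyy = 1584/16381
X = (-13/4, 3/2), Y = (1/2, 2/3) at the point

Answer: (nabla_X Y)^x = -377171/65524, (nabla_X Y)^y = -27647/16381


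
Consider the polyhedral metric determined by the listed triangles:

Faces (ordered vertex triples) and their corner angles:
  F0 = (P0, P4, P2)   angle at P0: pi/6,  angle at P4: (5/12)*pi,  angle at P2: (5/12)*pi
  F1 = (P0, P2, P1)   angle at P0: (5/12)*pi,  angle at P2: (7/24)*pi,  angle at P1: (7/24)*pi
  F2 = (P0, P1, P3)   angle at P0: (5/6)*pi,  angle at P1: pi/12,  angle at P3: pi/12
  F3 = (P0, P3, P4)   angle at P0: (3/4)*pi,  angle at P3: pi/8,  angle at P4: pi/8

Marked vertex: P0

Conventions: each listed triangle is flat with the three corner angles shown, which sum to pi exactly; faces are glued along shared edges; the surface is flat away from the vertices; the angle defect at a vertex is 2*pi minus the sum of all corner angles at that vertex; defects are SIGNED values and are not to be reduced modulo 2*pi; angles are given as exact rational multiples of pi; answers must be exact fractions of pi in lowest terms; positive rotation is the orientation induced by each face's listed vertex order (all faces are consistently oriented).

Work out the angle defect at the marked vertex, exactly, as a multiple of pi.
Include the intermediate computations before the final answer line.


Sum of corner angles at P0: (13/6)*pi
defect = 2*pi - (13/6)*pi

Answer: defect(P0) = -pi/6


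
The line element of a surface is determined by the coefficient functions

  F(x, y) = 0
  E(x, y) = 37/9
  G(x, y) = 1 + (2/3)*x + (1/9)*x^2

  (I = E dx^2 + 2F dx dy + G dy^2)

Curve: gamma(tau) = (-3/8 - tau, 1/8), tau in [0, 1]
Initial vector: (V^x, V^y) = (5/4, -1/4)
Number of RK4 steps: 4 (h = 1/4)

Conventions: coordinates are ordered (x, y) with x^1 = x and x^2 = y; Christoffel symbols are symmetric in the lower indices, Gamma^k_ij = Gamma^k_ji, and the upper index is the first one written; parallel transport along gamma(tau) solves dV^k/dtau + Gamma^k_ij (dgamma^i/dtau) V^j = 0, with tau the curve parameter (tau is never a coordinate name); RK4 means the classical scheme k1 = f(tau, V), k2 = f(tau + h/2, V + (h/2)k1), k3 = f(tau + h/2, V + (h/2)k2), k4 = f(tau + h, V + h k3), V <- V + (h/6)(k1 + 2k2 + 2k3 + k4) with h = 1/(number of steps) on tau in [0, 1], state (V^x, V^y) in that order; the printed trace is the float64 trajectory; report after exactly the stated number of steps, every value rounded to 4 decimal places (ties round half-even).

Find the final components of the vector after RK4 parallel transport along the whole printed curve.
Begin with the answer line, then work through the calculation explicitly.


Answer: V^x = 1.2500, V^y = -0.4038

gamma'(tau) = (-1, 0); f(tau, V)^k = -Gamma^k_ij(gamma(tau)) gamma'^i(tau) V^j; h = 1/4; intermediate values shown to 6 dp
curve data and Christoffel symbols at the stage parameters:
  tau = 0.000000: gamma = (-0.375000, 0.125000), gamma' = (-1.000000, 0.000000); Gamma_xxx = 0.000000, Gamma_xxy = 0.000000, Gamma_xyy = -0.070946, Gamma_yxx = 0.000000, Gamma_yxy = 0.380952, Gamma_yyy = 0.000000
  tau = 0.125000: gamma = (-0.500000, 0.125000), gamma' = (-1.000000, 0.000000); Gamma_xxx = 0.000000, Gamma_xxy = 0.000000, Gamma_xyy = -0.067568, Gamma_yxx = 0.000000, Gamma_yxy = 0.400000, Gamma_yyy = 0.000000
  tau = 0.250000: gamma = (-0.625000, 0.125000), gamma' = (-1.000000, 0.000000); Gamma_xxx = 0.000000, Gamma_xxy = 0.000000, Gamma_xyy = -0.064189, Gamma_yxx = 0.000000, Gamma_yxy = 0.421053, Gamma_yyy = 0.000000
  tau = 0.375000: gamma = (-0.750000, 0.125000), gamma' = (-1.000000, 0.000000); Gamma_xxx = 0.000000, Gamma_xxy = 0.000000, Gamma_xyy = -0.060811, Gamma_yxx = 0.000000, Gamma_yxy = 0.444444, Gamma_yyy = 0.000000
  tau = 0.500000: gamma = (-0.875000, 0.125000), gamma' = (-1.000000, 0.000000); Gamma_xxx = 0.000000, Gamma_xxy = 0.000000, Gamma_xyy = -0.057432, Gamma_yxx = 0.000000, Gamma_yxy = 0.470588, Gamma_yyy = 0.000000
  tau = 0.625000: gamma = (-1.000000, 0.125000), gamma' = (-1.000000, 0.000000); Gamma_xxx = 0.000000, Gamma_xxy = 0.000000, Gamma_xyy = -0.054054, Gamma_yxx = 0.000000, Gamma_yxy = 0.500000, Gamma_yyy = 0.000000
  tau = 0.750000: gamma = (-1.125000, 0.125000), gamma' = (-1.000000, 0.000000); Gamma_xxx = 0.000000, Gamma_xxy = 0.000000, Gamma_xyy = -0.050676, Gamma_yxx = 0.000000, Gamma_yxy = 0.533333, Gamma_yyy = 0.000000
  tau = 0.875000: gamma = (-1.250000, 0.125000), gamma' = (-1.000000, 0.000000); Gamma_xxx = 0.000000, Gamma_xxy = 0.000000, Gamma_xyy = -0.047297, Gamma_yxx = 0.000000, Gamma_yxy = 0.571429, Gamma_yyy = 0.000000
  tau = 1.000000: gamma = (-1.375000, 0.125000), gamma' = (-1.000000, 0.000000); Gamma_xxx = 0.000000, Gamma_xxy = 0.000000, Gamma_xyy = -0.043919, Gamma_yxx = 0.000000, Gamma_yxy = 0.615385, Gamma_yyy = 0.000000
step 0: V^x = 1.2500, V^y = -0.2500
step 1: k1 = (0.000000, -0.095238), k2 = (0.000000, -0.104762), k3 = (0.000000, -0.105238), k4 = (0.000000, -0.116341); V <- V + (h/6)(k1 + 2k2 + 2k3 + k4): V^x = 1.2500, V^y = -0.2763
step 2: k1 = (0.000000, -0.116343), k2 = (0.000000, -0.129271), k3 = (0.000000, -0.129989), k4 = (0.000000, -0.145324); V <- V + (h/6)(k1 + 2k2 + 2k3 + k4): V^x = 1.2500, V^y = -0.3088
step 3: k1 = (0.000000, -0.145329), k2 = (0.000000, -0.163495), k3 = (0.000000, -0.164630), k4 = (0.000000, -0.186657); V <- V + (h/6)(k1 + 2k2 + 2k3 + k4): V^x = 1.2500, V^y = -0.3500
step 4: k1 = (0.000000, -0.186667), k2 = (0.000000, -0.213333), k3 = (0.000000, -0.215238), k4 = (0.000000, -0.248498); V <- V + (h/6)(k1 + 2k2 + 2k3 + k4): V^x = 1.2500, V^y = -0.4038


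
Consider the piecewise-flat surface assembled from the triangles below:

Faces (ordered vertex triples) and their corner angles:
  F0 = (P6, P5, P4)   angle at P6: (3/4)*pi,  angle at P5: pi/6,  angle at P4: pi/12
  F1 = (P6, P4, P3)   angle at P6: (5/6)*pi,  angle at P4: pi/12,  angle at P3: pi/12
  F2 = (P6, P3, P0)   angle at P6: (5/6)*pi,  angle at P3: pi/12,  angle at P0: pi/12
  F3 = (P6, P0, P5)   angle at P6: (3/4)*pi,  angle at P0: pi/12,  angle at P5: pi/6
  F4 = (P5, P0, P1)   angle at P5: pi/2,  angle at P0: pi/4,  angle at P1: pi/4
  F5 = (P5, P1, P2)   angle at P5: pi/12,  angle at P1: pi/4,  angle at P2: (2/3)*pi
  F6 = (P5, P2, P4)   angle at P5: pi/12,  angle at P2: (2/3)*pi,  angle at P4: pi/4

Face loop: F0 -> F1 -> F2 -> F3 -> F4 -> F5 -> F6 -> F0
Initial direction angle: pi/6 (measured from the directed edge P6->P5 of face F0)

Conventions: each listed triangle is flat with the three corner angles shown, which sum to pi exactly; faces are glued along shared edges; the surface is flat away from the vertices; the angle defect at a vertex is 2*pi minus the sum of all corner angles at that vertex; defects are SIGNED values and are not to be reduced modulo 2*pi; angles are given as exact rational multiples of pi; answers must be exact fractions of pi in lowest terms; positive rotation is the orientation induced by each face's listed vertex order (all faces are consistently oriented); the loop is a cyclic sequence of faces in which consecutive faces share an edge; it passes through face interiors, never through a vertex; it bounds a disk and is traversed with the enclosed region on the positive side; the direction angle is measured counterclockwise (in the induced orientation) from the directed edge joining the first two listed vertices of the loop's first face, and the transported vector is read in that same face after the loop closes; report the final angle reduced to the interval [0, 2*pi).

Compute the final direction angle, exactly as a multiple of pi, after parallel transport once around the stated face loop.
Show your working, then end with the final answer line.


enclosed vertex P5: corner angles sum to pi, defect = 2*pi - pi = pi
enclosed vertex P6: corner angles sum to (19/6)*pi, defect = 2*pi - (19/6)*pi = (-7/6)*pi
the rotation equals the total enclosed defect, so the final angle is initial + defects (mod 2*pi)
final angle = pi/6 - pi/6 = 0 (mod 2*pi)

Answer: final direction angle = 0


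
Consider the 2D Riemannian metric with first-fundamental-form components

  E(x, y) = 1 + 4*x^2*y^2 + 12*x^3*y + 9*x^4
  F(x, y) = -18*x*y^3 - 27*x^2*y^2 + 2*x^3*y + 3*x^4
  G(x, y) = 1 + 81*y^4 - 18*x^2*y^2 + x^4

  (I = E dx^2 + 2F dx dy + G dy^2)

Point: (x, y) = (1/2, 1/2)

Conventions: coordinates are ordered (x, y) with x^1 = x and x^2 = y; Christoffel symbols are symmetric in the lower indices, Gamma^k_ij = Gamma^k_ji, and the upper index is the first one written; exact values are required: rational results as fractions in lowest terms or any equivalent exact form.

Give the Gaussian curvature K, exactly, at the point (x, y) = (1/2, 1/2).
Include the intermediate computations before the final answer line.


E = 41/16, F = -5/2, G = 5, EG - F^2 = 105/16 at the point
E_x = 10, E_y = 5/2, F_x = -27/4, F_y = -53/4, G_x = -4, G_y = 36
E_yy = 2, F_xy = -39, G_xx = -6
Apply the Brioschi formula K = (det M1 - det M2)/(EG - F^2)^2 over the derivative matrices of E, F, G.
M1 = [[-E_yy/2 + F_xy - G_xx/2, E_x/2, F_x - E_y/2], [F_y - G_x/2, E, F], [G_y/2, F, G]] = [[-37, 5, -8], [-45/4, 41/16, -5/2], [18, -5/2, 5]]; det M1 = -681/16
M2 = [[0, E_y/2, G_x/2], [E_y/2, E, F], [G_x/2, F, G]] = [[0, 5/4, -2], [5/4, 41/16, -5/2], [-2, -5/2, 5]]; det M2 = -89/16
det M1 - det M2 = -37; K = -37 / (105/16)^2 = -9472/11025

Answer: K = -9472/11025


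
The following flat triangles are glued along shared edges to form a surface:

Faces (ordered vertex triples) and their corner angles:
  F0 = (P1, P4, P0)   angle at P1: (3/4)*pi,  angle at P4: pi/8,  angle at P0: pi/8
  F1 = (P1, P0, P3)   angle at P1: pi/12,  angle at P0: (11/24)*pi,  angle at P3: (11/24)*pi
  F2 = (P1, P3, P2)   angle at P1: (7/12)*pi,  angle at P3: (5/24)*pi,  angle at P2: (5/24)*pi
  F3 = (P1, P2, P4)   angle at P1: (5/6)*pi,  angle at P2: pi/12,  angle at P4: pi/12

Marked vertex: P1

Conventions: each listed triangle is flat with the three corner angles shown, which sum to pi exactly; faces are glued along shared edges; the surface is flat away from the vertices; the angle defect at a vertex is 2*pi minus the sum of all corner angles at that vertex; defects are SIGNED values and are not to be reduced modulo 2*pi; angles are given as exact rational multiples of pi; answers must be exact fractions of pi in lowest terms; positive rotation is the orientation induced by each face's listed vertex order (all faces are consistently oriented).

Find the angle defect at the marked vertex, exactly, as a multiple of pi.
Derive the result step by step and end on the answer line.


Sum of corner angles at P1: (9/4)*pi
defect = 2*pi - (9/4)*pi

Answer: defect(P1) = -pi/4


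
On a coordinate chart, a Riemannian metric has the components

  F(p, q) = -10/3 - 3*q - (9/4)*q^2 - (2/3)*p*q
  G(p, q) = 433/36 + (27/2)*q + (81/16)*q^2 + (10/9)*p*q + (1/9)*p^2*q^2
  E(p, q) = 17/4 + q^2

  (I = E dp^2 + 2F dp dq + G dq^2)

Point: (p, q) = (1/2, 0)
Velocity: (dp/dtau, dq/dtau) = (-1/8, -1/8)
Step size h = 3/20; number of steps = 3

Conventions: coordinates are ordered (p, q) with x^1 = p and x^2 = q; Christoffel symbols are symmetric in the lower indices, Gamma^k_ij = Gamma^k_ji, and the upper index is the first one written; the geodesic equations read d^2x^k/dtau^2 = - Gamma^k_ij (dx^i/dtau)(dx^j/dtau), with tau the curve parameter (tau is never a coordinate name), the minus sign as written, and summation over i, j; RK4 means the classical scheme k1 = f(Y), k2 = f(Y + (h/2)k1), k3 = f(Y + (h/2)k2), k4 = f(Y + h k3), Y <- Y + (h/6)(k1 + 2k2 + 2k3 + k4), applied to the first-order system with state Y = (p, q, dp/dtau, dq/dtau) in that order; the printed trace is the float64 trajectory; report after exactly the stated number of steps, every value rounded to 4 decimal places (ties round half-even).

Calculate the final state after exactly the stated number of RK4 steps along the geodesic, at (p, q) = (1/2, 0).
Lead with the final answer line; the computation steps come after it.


Answer: p = 0.4444, q = -0.0570, dp/dtau = -0.1222, dq/dtau = -0.1285

f(Y) = (dp/dtau, dq/dtau, -Gamma^p_ij Y'^i Y'^j, -Gamma^q_ij Y'^i Y'^j) with the Gammas evaluated at the stage position; h = 0.150000; intermediate values shown to 6 dp
step 0: p = 0.5000, q = 0.0000, dp/dtau = -0.1250, dq/dtau = -0.1250
step 1:
  k1: at (p, q) = (0.500000, 0.000000), (dp/dtau, dq/dtau) = (-0.125000, -0.125000); Gamma_ppp = 0.000000, Gamma_ppq = 0.000000, Gamma_pqq = -0.416594, Gamma_qpp = 0.000000, Gamma_qpq = 0.000000, Gamma_qqq = 0.468842; k1 = (-0.125000, -0.125000, 0.006509, -0.007326)
  k2: at (p, q) = (0.490625, -0.009375), (dp/dtau, dq/dtau) = (-0.124512, -0.125549); Gamma_ppp = 0.001301, Gamma_ppq = -0.003246, Gamma_pqq = -0.403059, Gamma_qpp = 0.001675, Gamma_qpq = -0.001338, Gamma_qqq = 0.474408; k2 = (-0.124512, -0.125549, 0.006435, -0.007462)
  k3: at (p, q) = (0.490662, -0.009416), (dp/dtau, dq/dtau) = (-0.124517, -0.125560); Gamma_ppp = 0.001307, Gamma_ppq = -0.003260, Gamma_pqq = -0.403011, Gamma_qpp = 0.001682, Gamma_qpq = -0.001344, Gamma_qqq = 0.474433; k3 = (-0.124517, -0.125560, 0.006435, -0.007464)
  k4: at (p, q) = (0.481322, -0.018834), (dp/dtau, dq/dtau) = (-0.124035, -0.126120); Gamma_ppp = 0.002613, Gamma_ppq = -0.006507, Gamma_pqq = -0.389446, Gamma_qpp = 0.003395, Gamma_qpq = -0.002697, Gamma_qqq = 0.480012; k4 = (-0.124035, -0.126120, 0.006358, -0.007603)
  Y <- Y + (h/6)(k1 + 2k2 + 2k3 + k4): p = 0.4813, q = -0.0188, dp/dtau = -0.1240, dq/dtau = -0.1261
step 2:
  k1: at (p, q) = (0.481323, -0.018833), (dp/dtau, dq/dtau) = (-0.124035, -0.126119); Gamma_ppp = 0.002613, Gamma_ppq = -0.006507, Gamma_pqq = -0.389447, Gamma_qpp = 0.003394, Gamma_qpq = -0.002697, Gamma_qqq = 0.480012; k1 = (-0.124035, -0.126119, 0.006358, -0.007603)
  k2: at (p, q) = (0.472020, -0.028292), (dp/dtau, dq/dtau) = (-0.123558, -0.126690); Gamma_ppp = 0.003924, Gamma_ppq = -0.009755, Gamma_pqq = -0.375853, Gamma_qpp = 0.005146, Gamma_qpq = -0.004065, Gamma_qqq = 0.485604; k2 = (-0.123558, -0.126690, 0.006278, -0.007745)
  k3: at (p, q) = (0.472056, -0.028335), (dp/dtau, dq/dtau) = (-0.123564, -0.126700); Gamma_ppp = 0.003930, Gamma_ppq = -0.009770, Gamma_pqq = -0.375803, Gamma_qpp = 0.005154, Gamma_qpq = -0.004071, Gamma_qqq = 0.485630; k3 = (-0.123564, -0.126700, 0.006279, -0.007747)
  k4: at (p, q) = (0.462788, -0.037839), (dp/dtau, dq/dtau) = (-0.123093, -0.127282); Gamma_ppp = 0.005247, Gamma_ppq = -0.013021, Gamma_pqq = -0.362176, Gamma_qpp = 0.006946, Gamma_qpq = -0.005455, Gamma_qqq = 0.491236; k4 = (-0.123093, -0.127282, 0.006196, -0.007893)
  Y <- Y + (h/6)(k1 + 2k2 + 2k3 + k4): p = 0.4628, q = -0.0378, dp/dtau = -0.1231, dq/dtau = -0.1273
step 3:
  k1: at (p, q) = (0.462788, -0.037838), (dp/dtau, dq/dtau) = (-0.123093, -0.127282); Gamma_ppp = 0.005247, Gamma_ppq = -0.013021, Gamma_pqq = -0.362176, Gamma_qpp = 0.006946, Gamma_qpq = -0.005455, Gamma_qqq = 0.491236; k1 = (-0.123093, -0.127282, 0.006196, -0.007893)
  k2: at (p, q) = (0.453556, -0.047384), (dp/dtau, dq/dtau) = (-0.122628, -0.127873); Gamma_ppp = 0.006570, Gamma_ppq = -0.016274, Gamma_pqq = -0.348517, Gamma_qpp = 0.008780, Gamma_qpq = -0.006856, Gamma_qqq = 0.496857; k2 = (-0.122628, -0.127873, 0.006110, -0.008041)
  k3: at (p, q) = (0.453591, -0.047428), (dp/dtau, dq/dtau) = (-0.122635, -0.127885); Gamma_ppp = 0.006576, Gamma_ppq = -0.016289, Gamma_pqq = -0.348465, Gamma_qpp = 0.008789, Gamma_qpq = -0.006863, Gamma_qqq = 0.496884; k3 = (-0.122635, -0.127885, 0.006111, -0.008043)
  k4: at (p, q) = (0.444393, -0.057021), (dp/dtau, dq/dtau) = (-0.122176, -0.128488); Gamma_ppp = 0.007907, Gamma_ppq = -0.019545, Gamma_pqq = -0.334769, Gamma_qpp = 0.010667, Gamma_qpq = -0.008282, Gamma_qqq = 0.502521; k4 = (-0.122176, -0.128488, 0.006022, -0.008195)
  Y <- Y + (h/6)(k1 + 2k2 + 2k3 + k4): p = 0.4444, q = -0.0570, dp/dtau = -0.1222, dq/dtau = -0.1285


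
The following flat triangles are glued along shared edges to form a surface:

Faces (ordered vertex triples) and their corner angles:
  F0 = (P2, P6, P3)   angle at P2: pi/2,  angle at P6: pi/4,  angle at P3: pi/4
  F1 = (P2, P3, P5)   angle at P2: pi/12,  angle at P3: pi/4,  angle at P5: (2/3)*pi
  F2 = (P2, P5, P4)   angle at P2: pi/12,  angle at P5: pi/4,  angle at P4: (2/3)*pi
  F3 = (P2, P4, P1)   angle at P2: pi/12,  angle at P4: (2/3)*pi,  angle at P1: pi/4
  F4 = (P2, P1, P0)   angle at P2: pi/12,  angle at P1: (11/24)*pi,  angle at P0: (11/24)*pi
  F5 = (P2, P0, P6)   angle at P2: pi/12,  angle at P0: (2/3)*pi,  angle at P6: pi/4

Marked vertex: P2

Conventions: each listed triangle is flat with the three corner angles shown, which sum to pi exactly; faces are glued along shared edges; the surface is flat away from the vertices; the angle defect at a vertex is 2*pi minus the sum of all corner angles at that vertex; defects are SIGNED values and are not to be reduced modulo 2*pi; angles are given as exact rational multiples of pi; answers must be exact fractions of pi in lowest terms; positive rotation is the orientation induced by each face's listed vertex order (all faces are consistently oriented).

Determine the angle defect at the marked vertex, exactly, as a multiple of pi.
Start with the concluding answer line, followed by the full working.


Answer: defect(P2) = (13/12)*pi

Sum of corner angles at P2: (11/12)*pi
defect = 2*pi - (11/12)*pi
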